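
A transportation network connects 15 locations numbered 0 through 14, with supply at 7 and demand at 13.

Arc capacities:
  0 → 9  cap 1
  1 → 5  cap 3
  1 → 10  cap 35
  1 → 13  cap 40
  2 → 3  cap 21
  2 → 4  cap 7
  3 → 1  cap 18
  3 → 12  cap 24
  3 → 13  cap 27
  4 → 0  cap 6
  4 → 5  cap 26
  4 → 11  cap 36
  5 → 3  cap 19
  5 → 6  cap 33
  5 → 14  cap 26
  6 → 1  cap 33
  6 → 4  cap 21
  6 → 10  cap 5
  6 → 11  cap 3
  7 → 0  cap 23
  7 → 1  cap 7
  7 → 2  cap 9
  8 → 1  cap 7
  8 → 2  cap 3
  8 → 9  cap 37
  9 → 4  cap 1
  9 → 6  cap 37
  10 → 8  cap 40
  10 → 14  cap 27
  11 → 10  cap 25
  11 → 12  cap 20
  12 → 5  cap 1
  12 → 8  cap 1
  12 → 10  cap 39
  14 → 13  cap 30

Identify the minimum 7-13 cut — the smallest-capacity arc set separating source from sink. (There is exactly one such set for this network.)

Min-cut arcs: {(0,9), (7,1), (7,2)} (total capacity 17)

augment #1: 7→1→13 push 7
augment #2: 7→2→3→13 push 9
augment #3: 7→0→9→6→1→13 push 1
max flow = 17; residual-reachable set from 7 gives S-side
cut edges (S→T): {(0,9), (7,1), (7,2)} total cap 17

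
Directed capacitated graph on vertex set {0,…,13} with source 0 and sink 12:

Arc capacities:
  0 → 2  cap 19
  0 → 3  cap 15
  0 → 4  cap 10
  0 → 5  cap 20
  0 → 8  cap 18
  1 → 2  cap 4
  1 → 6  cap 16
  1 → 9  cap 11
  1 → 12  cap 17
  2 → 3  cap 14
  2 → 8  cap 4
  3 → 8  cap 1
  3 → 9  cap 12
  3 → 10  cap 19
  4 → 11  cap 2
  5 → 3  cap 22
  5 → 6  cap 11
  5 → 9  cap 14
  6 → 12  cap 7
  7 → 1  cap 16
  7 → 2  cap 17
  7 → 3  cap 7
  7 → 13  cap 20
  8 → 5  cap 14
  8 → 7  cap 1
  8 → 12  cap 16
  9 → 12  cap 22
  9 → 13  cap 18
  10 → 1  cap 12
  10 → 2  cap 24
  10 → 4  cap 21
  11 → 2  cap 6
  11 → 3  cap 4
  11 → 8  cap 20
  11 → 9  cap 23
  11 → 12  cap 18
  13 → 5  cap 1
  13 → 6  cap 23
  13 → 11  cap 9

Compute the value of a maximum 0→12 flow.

Maximum flow value: 64

augment #1: 0→8→12 bottleneck 16, total now 16
augment #2: 0→3→9→12 bottleneck 12, total now 28
augment #3: 0→4→11→12 bottleneck 2, total now 30
augment #4: 0→5→6→12 bottleneck 7, total now 37
augment #5: 0→5→9→12 bottleneck 10, total now 47
augment #6: 0→3→10→1→12 bottleneck 3, total now 50
augment #7: 0→8→7→1→12 bottleneck 1, total now 51
augment #8: 0→2→3→10→1→12 bottleneck 9, total now 60
augment #9: 0→5→9→13→11→12 bottleneck 3, total now 63
augment #10: 0→8→5→9→13→11→12 bottleneck 1, total now 64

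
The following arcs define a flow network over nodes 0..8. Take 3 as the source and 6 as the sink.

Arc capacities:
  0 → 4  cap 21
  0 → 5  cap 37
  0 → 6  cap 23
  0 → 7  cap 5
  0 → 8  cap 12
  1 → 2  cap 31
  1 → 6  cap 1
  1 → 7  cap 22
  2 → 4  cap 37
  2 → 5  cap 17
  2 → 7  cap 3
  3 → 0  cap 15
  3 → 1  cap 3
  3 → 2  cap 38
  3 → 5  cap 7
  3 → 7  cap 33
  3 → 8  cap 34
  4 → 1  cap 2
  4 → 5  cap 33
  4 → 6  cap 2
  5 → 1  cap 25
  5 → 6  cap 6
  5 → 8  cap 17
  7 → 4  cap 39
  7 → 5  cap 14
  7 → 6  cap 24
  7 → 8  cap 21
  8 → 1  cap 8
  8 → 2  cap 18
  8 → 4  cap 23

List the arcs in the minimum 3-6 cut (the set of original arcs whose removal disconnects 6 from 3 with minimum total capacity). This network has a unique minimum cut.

Min-cut arcs: {(1,6), (3,0), (4,6), (5,6), (7,6)} (total capacity 48)

augment #1: 3→0→6 push 15
augment #2: 3→1→6 push 1
augment #3: 3→5→6 push 6
augment #4: 3→7→6 push 24
augment #5: 3→2→4→6 push 2
max flow = 48; residual-reachable set from 3 gives S-side
cut edges (S→T): {(1,6), (3,0), (4,6), (5,6), (7,6)} total cap 48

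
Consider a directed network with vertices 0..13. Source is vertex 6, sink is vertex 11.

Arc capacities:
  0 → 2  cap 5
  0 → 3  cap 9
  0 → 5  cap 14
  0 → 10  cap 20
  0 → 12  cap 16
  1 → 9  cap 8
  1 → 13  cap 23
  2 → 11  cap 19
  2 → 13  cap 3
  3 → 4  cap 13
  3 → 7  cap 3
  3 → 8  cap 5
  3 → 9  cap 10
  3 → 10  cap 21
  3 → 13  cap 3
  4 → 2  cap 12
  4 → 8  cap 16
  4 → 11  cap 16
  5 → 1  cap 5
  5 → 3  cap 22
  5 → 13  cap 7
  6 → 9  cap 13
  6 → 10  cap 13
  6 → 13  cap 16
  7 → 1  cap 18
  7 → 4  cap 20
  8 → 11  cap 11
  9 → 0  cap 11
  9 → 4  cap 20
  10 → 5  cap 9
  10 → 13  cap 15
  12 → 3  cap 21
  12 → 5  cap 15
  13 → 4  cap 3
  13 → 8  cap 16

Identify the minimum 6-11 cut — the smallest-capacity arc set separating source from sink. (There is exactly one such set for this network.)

Min-cut arcs: {(6,9), (8,11), (10,5), (13,4)} (total capacity 36)

augment #1: 6→9→4→11 push 13
augment #2: 6→13→4→11 push 3
augment #3: 6→13→8→11 push 11
augment #4: 6→10→5→3→4→2→11 push 9
max flow = 36; residual-reachable set from 6 gives S-side
cut edges (S→T): {(6,9), (8,11), (10,5), (13,4)} total cap 36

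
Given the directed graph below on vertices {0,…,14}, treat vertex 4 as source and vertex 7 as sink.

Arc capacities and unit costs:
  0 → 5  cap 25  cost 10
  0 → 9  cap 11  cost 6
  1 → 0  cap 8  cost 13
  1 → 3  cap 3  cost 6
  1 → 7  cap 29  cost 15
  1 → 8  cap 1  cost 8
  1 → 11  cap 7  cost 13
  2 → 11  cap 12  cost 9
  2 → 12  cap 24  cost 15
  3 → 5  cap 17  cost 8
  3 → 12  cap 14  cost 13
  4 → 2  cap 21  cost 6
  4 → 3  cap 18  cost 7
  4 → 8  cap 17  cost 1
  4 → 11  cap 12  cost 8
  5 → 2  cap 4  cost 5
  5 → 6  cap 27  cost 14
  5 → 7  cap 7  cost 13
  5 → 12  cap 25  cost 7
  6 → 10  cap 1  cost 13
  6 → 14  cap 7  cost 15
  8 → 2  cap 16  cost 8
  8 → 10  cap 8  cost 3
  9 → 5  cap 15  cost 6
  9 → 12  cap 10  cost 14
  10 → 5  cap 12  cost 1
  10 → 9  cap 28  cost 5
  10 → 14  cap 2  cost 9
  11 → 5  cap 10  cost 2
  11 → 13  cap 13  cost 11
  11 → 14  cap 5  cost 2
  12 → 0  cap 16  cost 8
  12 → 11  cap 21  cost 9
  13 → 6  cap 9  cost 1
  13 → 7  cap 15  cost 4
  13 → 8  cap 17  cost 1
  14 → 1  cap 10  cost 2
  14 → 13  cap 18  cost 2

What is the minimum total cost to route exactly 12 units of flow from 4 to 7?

shortest-cost path #1: 4→11→14→13→7 push 5 @ unit cost 16 (adds 80)
shortest-cost path #2: 4→8→10→5→7 push 7 @ unit cost 18 (adds 126)
total cost = 206

Minimum cost for 12 units: 206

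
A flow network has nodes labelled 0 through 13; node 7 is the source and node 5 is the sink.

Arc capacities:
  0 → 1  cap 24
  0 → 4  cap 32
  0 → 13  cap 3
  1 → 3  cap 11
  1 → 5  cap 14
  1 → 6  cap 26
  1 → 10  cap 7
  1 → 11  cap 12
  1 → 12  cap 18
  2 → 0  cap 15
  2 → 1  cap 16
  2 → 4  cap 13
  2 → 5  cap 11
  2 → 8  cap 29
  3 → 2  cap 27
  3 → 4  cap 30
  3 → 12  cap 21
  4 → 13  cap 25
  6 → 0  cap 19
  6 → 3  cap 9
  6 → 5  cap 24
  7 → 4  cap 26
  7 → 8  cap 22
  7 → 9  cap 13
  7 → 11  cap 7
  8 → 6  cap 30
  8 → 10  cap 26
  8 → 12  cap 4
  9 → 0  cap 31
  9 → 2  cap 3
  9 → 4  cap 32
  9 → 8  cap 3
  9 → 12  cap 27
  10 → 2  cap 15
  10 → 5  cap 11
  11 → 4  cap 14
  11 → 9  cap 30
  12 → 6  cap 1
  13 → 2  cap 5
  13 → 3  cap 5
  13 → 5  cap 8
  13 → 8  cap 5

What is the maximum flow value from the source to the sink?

Maximum flow value: 65

augment #1: 7→4→13→5 bottleneck 8, total now 8
augment #2: 7→8→6→5 bottleneck 22, total now 30
augment #3: 7→9→2→5 bottleneck 3, total now 33
augment #4: 7→4→13→2→5 bottleneck 5, total now 38
augment #5: 7→9→0→1→5 bottleneck 10, total now 48
augment #6: 7→4→13→3→2→5 bottleneck 3, total now 51
augment #7: 7→4→13→8→6→5 bottleneck 2, total now 53
augment #8: 7→4→13→8→10→5 bottleneck 3, total now 56
augment #9: 7→11→9→0→1→5 bottleneck 4, total now 60
augment #10: 7→11→9→8→10→5 bottleneck 3, total now 63
augment #11: 7→4→13→3→2→1→10→5 bottleneck 2, total now 65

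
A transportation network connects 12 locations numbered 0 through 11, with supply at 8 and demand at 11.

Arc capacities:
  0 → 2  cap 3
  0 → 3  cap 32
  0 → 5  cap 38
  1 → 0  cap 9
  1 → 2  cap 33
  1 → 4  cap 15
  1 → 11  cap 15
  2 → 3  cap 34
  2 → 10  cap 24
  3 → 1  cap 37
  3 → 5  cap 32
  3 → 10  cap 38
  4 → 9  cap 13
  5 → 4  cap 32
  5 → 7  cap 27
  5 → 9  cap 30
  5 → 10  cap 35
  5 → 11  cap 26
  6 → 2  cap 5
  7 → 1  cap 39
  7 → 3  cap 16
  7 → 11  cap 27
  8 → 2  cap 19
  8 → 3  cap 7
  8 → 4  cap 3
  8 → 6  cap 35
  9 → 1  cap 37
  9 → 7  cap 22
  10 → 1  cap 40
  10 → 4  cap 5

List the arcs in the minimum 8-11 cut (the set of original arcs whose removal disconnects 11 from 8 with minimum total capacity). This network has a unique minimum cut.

augment #1: 8→3→1→11 push 7
augment #2: 8→2→3→1→11 push 8
augment #3: 8→2→3→5→11 push 11
augment #4: 8→4→9→7→11 push 3
augment #5: 8→6→2→3→5→11 push 5
max flow = 34; residual-reachable set from 8 gives S-side
cut edges (S→T): {(6,2), (8,2), (8,3), (8,4)} total cap 34

Min-cut arcs: {(6,2), (8,2), (8,3), (8,4)} (total capacity 34)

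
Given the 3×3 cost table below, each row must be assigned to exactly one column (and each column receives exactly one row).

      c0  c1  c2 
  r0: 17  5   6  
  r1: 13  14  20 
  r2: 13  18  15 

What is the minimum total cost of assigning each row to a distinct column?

one of 2 optimal assignments: row0→col1 (cost 5), row1→col0 (cost 13), row2→col2 (cost 15)
total = 5 + 13 + 15 = 33

Minimum assignment cost: 33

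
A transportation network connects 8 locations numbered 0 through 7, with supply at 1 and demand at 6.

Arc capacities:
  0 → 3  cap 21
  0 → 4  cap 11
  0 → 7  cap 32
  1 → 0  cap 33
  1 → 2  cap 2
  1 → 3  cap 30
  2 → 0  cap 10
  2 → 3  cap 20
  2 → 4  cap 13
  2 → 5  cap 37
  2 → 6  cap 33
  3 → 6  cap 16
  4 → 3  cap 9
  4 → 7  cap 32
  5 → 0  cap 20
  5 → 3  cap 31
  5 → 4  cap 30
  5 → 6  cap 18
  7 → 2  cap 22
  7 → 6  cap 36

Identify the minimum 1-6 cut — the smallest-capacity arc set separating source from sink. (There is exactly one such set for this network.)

Min-cut arcs: {(1,0), (1,2), (3,6)} (total capacity 51)

augment #1: 1→2→6 push 2
augment #2: 1→3→6 push 16
augment #3: 1→0→7→6 push 32
augment #4: 1→0→4→7→6 push 1
max flow = 51; residual-reachable set from 1 gives S-side
cut edges (S→T): {(1,0), (1,2), (3,6)} total cap 51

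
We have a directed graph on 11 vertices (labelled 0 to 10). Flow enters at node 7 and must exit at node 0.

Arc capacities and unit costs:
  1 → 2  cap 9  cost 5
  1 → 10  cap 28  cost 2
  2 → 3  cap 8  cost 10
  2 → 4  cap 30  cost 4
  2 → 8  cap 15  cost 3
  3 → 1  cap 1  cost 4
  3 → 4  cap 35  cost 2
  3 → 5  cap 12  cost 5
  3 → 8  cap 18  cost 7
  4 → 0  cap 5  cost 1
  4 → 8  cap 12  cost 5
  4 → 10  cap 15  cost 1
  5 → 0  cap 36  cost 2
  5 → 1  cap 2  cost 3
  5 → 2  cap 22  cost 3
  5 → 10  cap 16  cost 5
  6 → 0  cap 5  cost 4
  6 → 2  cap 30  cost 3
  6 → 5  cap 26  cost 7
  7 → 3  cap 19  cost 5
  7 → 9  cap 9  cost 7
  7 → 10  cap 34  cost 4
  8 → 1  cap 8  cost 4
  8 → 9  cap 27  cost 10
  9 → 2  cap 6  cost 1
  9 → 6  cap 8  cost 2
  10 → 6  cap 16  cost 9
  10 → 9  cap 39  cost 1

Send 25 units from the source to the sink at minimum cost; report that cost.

Minimum cost for 25 units: 287

shortest-cost path #1: 7→3→4→0 push 5 @ unit cost 8 (adds 40)
shortest-cost path #2: 7→10→9→6→0 push 5 @ unit cost 11 (adds 55)
shortest-cost path #3: 7→3→5→0 push 12 @ unit cost 12 (adds 144)
shortest-cost path #4: 7→10→9→6→5→0 push 3 @ unit cost 16 (adds 48)
total cost = 287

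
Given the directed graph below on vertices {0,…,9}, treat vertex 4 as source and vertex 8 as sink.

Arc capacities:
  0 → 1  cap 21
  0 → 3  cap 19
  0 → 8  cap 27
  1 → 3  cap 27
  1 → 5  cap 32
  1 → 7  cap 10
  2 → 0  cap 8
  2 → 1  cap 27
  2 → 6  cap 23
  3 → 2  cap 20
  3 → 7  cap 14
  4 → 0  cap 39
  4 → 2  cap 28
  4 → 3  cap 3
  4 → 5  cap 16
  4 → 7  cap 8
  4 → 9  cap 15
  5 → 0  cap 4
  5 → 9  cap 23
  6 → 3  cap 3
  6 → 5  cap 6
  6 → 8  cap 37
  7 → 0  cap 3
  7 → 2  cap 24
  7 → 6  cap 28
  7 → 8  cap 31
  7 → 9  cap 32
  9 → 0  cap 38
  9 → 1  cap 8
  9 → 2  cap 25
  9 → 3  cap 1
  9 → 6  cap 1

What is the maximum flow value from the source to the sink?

augment #1: 4→0→8 bottleneck 27, total now 27
augment #2: 4→7→8 bottleneck 8, total now 35
augment #3: 4→2→6→8 bottleneck 23, total now 58
augment #4: 4→3→7→8 bottleneck 3, total now 61
augment #5: 4→9→6→8 bottleneck 1, total now 62
augment #6: 4→0→1→7→8 bottleneck 10, total now 72
augment #7: 4→0→3→7→8 bottleneck 2, total now 74
augment #8: 4→9→3→7→8 bottleneck 1, total now 75
augment #9: 4→2→0→3→7→8 bottleneck 5, total now 80
augment #10: 4→5→0→3→7→8 bottleneck 2, total now 82
augment #11: 4→5→0→3→7→6→8 bottleneck 1, total now 83

Maximum flow value: 83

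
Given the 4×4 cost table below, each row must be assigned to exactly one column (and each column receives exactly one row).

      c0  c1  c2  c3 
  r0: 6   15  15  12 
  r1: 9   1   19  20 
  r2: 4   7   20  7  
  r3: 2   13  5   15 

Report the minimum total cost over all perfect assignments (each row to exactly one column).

optimal assignment: row0→col0 (cost 6), row1→col1 (cost 1), row2→col3 (cost 7), row3→col2 (cost 5)
total = 6 + 1 + 7 + 5 = 19

Minimum assignment cost: 19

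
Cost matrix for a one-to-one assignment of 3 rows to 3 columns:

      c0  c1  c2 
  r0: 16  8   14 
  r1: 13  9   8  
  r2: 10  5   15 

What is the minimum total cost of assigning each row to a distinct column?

optimal assignment: row0→col1 (cost 8), row1→col2 (cost 8), row2→col0 (cost 10)
total = 8 + 8 + 10 = 26

Minimum assignment cost: 26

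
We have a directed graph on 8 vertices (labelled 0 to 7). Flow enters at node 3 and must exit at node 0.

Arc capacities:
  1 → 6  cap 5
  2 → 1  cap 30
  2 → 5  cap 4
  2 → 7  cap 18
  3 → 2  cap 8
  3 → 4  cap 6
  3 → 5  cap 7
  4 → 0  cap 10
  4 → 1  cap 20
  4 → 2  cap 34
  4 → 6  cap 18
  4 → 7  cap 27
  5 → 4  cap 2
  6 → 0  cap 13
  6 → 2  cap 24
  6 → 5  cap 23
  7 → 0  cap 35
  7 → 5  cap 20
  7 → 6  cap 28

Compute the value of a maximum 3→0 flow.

augment #1: 3→4→0 bottleneck 6, total now 6
augment #2: 3→2→7→0 bottleneck 8, total now 14
augment #3: 3→5→4→0 bottleneck 2, total now 16

Maximum flow value: 16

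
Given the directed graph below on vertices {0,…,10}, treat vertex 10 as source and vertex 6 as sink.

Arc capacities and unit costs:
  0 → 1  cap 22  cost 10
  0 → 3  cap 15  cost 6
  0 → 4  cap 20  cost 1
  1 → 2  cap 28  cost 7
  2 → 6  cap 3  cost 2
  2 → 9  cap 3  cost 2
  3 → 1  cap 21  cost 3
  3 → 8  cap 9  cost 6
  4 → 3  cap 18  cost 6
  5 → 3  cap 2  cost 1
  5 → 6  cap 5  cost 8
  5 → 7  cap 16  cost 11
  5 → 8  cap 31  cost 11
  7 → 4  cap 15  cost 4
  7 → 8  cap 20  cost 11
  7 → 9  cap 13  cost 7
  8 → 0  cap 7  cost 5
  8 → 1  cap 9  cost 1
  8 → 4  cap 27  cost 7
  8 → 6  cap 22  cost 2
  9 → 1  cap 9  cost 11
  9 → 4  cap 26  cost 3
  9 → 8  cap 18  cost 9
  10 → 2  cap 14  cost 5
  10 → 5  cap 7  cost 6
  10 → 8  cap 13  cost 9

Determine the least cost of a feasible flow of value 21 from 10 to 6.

shortest-cost path #1: 10→2→6 push 3 @ unit cost 7 (adds 21)
shortest-cost path #2: 10→8→6 push 13 @ unit cost 11 (adds 143)
shortest-cost path #3: 10→5→6 push 5 @ unit cost 14 (adds 70)
total cost = 234

Minimum cost for 21 units: 234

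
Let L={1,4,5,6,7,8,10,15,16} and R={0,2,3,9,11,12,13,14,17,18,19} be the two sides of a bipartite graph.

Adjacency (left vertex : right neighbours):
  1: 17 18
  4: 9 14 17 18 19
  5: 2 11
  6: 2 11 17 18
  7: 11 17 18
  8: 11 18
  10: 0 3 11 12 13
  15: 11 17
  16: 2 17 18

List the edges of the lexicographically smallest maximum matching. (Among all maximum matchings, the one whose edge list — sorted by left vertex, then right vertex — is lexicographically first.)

Lex-smallest maximum matching: {(1,17), (4,9), (5,2), (6,11), (7,18), (10,0)}

|M| = 6 (so the lex-smallest maximum matching has 6 edges)
process left vertices in ascending order; for each, take the smallest-labelled available neighbour that still permits 6 edges overall, or leave it unmatched if none does
lex-smallest matching: {1-17, 4-9, 5-2, 6-11, 7-18, 10-0}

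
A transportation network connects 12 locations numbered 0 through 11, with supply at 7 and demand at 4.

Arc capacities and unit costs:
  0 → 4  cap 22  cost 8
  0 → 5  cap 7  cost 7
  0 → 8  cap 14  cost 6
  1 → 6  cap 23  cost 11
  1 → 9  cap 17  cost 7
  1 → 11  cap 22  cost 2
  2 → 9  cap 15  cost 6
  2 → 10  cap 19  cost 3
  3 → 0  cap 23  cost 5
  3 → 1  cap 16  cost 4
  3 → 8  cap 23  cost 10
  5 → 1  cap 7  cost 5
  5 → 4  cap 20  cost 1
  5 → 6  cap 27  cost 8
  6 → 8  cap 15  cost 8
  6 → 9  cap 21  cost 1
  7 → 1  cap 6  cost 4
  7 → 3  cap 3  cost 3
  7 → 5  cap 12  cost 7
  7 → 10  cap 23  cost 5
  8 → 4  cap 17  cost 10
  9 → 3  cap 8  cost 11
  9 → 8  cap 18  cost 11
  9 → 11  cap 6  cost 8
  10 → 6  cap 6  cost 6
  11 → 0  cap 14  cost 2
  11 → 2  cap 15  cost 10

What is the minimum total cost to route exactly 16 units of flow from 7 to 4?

shortest-cost path #1: 7→5→4 push 12 @ unit cost 8 (adds 96)
shortest-cost path #2: 7→3→0→4 push 3 @ unit cost 16 (adds 48)
shortest-cost path #3: 7→1→11→0→4 push 1 @ unit cost 16 (adds 16)
total cost = 160

Minimum cost for 16 units: 160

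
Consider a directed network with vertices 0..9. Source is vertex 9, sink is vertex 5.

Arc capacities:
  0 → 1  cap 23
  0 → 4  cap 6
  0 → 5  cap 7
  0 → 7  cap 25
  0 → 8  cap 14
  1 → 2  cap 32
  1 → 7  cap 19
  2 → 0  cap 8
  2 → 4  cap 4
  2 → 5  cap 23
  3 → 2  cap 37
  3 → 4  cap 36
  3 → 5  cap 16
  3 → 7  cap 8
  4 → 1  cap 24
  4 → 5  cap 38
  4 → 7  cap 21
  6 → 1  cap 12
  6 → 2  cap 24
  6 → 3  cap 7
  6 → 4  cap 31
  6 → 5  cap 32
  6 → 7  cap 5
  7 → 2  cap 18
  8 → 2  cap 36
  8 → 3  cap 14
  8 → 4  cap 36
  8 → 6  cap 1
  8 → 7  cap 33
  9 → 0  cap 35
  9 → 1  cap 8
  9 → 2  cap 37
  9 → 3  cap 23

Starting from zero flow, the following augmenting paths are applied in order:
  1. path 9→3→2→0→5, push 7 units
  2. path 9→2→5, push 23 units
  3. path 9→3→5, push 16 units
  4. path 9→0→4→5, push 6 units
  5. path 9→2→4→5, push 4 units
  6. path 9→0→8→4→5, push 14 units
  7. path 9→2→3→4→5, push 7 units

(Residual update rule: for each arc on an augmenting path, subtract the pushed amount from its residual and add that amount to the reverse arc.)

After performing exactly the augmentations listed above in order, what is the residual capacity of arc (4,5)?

Residual capacity of (4,5): 7

after path 1 (9→3→2→0→5, push 7): res(4,5)=38
after path 2 (9→2→5, push 23): res(4,5)=38
after path 3 (9→3→5, push 16): res(4,5)=38
after path 4 (9→0→4→5, push 6): res(4,5)=32
after path 5 (9→2→4→5, push 4): res(4,5)=28
after path 6 (9→0→8→4→5, push 14): res(4,5)=14
after path 7 (9→2→3→4→5, push 7): res(4,5)=7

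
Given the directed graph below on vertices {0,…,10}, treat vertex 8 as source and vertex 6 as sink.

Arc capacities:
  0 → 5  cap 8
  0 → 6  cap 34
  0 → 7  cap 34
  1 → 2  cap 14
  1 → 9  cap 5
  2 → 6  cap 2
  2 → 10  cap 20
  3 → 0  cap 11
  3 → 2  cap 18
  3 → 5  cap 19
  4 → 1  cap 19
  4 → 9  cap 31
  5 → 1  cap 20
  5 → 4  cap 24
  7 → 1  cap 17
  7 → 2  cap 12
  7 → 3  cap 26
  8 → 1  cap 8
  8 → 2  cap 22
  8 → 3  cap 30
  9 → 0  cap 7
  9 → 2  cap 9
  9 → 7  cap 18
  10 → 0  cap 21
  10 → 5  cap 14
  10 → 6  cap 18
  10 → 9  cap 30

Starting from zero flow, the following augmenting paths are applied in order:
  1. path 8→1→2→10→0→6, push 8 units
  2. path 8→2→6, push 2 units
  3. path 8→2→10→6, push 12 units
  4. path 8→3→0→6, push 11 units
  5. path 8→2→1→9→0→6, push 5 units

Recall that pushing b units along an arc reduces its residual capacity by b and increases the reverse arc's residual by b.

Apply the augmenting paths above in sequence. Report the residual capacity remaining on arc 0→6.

after path 1 (8→1→2→10→0→6, push 8): res(0,6)=26
after path 2 (8→2→6, push 2): res(0,6)=26
after path 3 (8→2→10→6, push 12): res(0,6)=26
after path 4 (8→3→0→6, push 11): res(0,6)=15
after path 5 (8→2→1→9→0→6, push 5): res(0,6)=10

Residual capacity of (0,6): 10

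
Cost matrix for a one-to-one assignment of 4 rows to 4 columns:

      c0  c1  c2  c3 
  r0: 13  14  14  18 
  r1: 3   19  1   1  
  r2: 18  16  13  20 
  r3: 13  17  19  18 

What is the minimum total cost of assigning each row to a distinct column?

optimal assignment: row0→col1 (cost 14), row1→col3 (cost 1), row2→col2 (cost 13), row3→col0 (cost 13)
total = 14 + 1 + 13 + 13 = 41

Minimum assignment cost: 41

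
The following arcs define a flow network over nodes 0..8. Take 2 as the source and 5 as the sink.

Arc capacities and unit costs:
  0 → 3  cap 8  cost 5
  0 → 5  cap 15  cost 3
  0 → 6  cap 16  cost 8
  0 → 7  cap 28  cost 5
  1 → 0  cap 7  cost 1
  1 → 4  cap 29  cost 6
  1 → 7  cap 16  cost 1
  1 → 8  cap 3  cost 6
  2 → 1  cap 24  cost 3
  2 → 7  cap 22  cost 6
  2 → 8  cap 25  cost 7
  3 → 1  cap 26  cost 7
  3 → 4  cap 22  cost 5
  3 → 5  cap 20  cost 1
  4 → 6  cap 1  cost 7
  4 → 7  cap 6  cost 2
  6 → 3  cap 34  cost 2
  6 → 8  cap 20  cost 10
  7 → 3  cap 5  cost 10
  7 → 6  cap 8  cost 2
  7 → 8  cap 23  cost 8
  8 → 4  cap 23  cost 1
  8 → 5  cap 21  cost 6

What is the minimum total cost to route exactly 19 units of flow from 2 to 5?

Minimum cost for 19 units: 173

shortest-cost path #1: 2→1→0→5 push 7 @ unit cost 7 (adds 49)
shortest-cost path #2: 2→1→7→6→3→5 push 8 @ unit cost 9 (adds 72)
shortest-cost path #3: 2→8→5 push 4 @ unit cost 13 (adds 52)
total cost = 173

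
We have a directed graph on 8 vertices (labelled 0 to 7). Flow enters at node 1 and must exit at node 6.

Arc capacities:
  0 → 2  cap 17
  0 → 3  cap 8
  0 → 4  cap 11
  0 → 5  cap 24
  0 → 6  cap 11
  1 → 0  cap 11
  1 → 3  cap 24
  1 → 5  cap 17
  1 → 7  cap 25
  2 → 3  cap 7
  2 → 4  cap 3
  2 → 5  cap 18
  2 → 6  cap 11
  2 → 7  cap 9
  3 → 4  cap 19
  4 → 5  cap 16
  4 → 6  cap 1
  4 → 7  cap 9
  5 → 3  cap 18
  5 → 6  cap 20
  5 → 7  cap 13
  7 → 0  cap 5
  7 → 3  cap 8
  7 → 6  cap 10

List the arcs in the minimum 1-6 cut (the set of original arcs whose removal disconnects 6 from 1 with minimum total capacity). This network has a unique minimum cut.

Min-cut arcs: {(1,0), (4,6), (5,6), (7,0), (7,6)} (total capacity 47)

augment #1: 1→0→6 push 11
augment #2: 1→5→6 push 17
augment #3: 1→7→6 push 10
augment #4: 1→3→4→6 push 1
augment #5: 1→3→4→5→6 push 3
augment #6: 1→7→0→2→6 push 5
max flow = 47; residual-reachable set from 1 gives S-side
cut edges (S→T): {(1,0), (4,6), (5,6), (7,0), (7,6)} total cap 47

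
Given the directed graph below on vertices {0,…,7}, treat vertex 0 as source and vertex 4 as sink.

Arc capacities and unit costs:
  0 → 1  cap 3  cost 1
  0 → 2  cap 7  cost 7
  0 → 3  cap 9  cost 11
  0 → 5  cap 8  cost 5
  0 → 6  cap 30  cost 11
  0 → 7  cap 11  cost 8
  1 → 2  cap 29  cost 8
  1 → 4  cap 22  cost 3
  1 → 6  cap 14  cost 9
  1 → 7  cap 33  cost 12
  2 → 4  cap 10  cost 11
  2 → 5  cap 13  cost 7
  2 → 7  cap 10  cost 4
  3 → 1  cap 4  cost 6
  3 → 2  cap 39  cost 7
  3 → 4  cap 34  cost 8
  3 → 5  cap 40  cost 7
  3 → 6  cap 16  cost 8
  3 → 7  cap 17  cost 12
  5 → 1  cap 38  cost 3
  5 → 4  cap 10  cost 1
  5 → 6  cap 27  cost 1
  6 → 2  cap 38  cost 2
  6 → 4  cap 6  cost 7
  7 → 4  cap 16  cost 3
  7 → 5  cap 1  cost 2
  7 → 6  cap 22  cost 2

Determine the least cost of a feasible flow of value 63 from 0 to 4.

shortest-cost path #1: 0→1→4 push 3 @ unit cost 4 (adds 12)
shortest-cost path #2: 0→5→4 push 8 @ unit cost 6 (adds 48)
shortest-cost path #3: 0→7→4 push 11 @ unit cost 11 (adds 121)
shortest-cost path #4: 0→2→7→4 push 5 @ unit cost 14 (adds 70)
shortest-cost path #5: 0→2→7→5→4 push 1 @ unit cost 14 (adds 14)
shortest-cost path #6: 0→2→5→4 push 1 @ unit cost 15 (adds 15)
shortest-cost path #7: 0→6→4 push 6 @ unit cost 18 (adds 108)
shortest-cost path #8: 0→3→4 push 9 @ unit cost 19 (adds 171)
shortest-cost path #9: 0→6→2→4 push 10 @ unit cost 24 (adds 240)
shortest-cost path #10: 0→6→2→5→1→4 push 9 @ unit cost 26 (adds 234)
total cost = 1033

Minimum cost for 63 units: 1033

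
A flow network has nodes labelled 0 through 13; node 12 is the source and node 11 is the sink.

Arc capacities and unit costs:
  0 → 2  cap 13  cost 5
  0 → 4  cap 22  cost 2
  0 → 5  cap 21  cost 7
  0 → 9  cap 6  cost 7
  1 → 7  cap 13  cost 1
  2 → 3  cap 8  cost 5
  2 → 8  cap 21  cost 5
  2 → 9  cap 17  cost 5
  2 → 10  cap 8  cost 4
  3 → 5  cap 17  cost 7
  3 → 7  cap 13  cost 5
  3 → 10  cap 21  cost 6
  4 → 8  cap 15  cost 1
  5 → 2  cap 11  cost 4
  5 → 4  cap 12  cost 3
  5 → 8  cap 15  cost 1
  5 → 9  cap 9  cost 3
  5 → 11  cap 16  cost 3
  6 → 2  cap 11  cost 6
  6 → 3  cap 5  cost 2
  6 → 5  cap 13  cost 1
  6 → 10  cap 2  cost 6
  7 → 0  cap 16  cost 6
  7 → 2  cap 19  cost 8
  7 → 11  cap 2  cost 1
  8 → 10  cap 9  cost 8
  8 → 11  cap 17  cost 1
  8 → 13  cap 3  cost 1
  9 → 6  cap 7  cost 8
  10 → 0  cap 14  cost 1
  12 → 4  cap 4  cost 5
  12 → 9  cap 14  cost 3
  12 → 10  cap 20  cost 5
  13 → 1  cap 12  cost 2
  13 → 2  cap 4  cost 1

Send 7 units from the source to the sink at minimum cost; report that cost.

shortest-cost path #1: 12→4→8→11 push 4 @ unit cost 7 (adds 28)
shortest-cost path #2: 12→10→0→4→8→11 push 3 @ unit cost 10 (adds 30)
total cost = 58

Minimum cost for 7 units: 58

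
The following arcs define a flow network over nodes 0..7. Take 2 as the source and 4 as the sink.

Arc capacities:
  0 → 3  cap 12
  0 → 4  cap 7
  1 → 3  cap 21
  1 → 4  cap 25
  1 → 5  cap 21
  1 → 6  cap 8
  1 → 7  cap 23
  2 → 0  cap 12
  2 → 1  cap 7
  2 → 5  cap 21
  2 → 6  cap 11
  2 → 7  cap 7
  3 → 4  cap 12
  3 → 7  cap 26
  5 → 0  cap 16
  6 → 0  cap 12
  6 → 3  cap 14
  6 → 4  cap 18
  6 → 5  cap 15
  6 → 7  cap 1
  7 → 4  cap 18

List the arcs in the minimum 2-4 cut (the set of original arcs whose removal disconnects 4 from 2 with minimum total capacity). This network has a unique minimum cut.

augment #1: 2→0→4 push 7
augment #2: 2→1→4 push 7
augment #3: 2→6→4 push 11
augment #4: 2→7→4 push 7
augment #5: 2→0→3→4 push 5
augment #6: 2→5→0→3→4 push 7
max flow = 44; residual-reachable set from 2 gives S-side
cut edges (S→T): {(0,3), (0,4), (2,1), (2,6), (2,7)} total cap 44

Min-cut arcs: {(0,3), (0,4), (2,1), (2,6), (2,7)} (total capacity 44)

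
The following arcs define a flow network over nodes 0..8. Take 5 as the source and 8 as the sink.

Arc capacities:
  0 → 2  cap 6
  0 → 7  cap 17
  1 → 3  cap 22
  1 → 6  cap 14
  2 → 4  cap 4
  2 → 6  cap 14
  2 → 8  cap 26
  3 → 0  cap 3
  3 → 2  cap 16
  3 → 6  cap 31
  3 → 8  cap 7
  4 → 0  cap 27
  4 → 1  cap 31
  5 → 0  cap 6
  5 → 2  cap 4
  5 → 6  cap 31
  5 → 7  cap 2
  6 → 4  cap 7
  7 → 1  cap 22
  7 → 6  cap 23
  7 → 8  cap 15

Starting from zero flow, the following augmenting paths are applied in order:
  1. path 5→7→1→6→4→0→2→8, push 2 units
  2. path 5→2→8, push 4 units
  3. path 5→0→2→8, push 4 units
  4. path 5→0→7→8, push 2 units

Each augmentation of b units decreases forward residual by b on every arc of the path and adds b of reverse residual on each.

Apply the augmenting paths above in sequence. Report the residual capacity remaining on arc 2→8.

Residual capacity of (2,8): 16

after path 1 (5→7→1→6→4→0→2→8, push 2): res(2,8)=24
after path 2 (5→2→8, push 4): res(2,8)=20
after path 3 (5→0→2→8, push 4): res(2,8)=16
after path 4 (5→0→7→8, push 2): res(2,8)=16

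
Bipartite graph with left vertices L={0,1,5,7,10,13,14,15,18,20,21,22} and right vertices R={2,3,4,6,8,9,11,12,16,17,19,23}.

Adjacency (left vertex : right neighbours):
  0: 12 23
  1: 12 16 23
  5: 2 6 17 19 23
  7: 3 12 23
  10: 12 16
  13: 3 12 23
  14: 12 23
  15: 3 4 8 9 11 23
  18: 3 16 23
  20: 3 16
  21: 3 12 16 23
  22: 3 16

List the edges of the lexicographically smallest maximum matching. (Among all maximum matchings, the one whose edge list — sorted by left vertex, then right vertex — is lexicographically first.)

Lex-smallest maximum matching: {(0,12), (1,16), (5,2), (7,3), (13,23), (15,4)}

|M| = 6 (so the lex-smallest maximum matching has 6 edges)
process left vertices in ascending order; for each, take the smallest-labelled available neighbour that still permits 6 edges overall, or leave it unmatched if none does
lex-smallest matching: {0-12, 1-16, 5-2, 7-3, 13-23, 15-4}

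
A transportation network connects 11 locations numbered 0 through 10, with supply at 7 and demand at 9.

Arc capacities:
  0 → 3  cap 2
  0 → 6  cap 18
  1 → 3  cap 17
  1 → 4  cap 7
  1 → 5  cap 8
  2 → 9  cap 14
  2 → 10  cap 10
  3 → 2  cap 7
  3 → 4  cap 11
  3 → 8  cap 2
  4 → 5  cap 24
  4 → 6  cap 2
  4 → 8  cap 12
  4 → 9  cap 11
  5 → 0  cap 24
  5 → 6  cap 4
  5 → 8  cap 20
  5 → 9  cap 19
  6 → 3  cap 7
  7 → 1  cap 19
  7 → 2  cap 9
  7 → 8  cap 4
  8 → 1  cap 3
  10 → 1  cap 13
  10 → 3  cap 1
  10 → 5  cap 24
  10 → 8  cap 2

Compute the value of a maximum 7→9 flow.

Maximum flow value: 31

augment #1: 7→2→9 bottleneck 9, total now 9
augment #2: 7→1→4→9 bottleneck 7, total now 16
augment #3: 7→1→5→9 bottleneck 8, total now 24
augment #4: 7→1→3→2→9 bottleneck 4, total now 28
augment #5: 7→8→1→3→2→9 bottleneck 1, total now 29
augment #6: 7→8→1→3→4→9 bottleneck 2, total now 31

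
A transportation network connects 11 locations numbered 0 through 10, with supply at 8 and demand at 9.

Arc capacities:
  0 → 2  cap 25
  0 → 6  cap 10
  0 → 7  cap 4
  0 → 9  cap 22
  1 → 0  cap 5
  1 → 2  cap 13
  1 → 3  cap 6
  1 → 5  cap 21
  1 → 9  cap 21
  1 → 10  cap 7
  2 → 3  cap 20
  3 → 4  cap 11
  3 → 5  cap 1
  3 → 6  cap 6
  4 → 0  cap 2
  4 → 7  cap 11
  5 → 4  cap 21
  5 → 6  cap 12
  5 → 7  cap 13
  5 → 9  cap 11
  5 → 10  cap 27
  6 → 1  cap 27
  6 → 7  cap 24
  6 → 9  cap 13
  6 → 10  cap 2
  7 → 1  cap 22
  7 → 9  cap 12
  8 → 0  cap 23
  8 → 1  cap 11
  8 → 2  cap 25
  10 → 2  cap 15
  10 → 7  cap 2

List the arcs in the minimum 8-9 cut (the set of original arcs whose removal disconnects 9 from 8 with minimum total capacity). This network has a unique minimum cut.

augment #1: 8→0→9 push 22
augment #2: 8→1→9 push 11
augment #3: 8→0→6→9 push 1
augment #4: 8→2→3→5→9 push 1
augment #5: 8→2→3→6→9 push 6
augment #6: 8→2→3→4→7→9 push 11
max flow = 52; residual-reachable set from 8 gives S-side
cut edges (S→T): {(3,4), (3,5), (3,6), (8,0), (8,1)} total cap 52

Min-cut arcs: {(3,4), (3,5), (3,6), (8,0), (8,1)} (total capacity 52)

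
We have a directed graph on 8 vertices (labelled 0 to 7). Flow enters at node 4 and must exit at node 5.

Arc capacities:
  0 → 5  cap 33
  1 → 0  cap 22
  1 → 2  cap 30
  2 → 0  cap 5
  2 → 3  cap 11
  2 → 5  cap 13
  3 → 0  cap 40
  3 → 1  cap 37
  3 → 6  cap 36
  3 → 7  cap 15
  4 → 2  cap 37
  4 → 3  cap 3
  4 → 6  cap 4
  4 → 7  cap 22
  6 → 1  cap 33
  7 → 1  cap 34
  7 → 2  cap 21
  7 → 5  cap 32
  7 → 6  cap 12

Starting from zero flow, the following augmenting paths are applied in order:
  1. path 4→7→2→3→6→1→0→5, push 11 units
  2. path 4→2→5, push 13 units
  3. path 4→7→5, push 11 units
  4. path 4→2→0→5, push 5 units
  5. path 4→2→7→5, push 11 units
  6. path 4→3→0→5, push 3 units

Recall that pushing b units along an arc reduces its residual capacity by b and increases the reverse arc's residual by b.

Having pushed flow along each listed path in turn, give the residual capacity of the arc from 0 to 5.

after path 1 (4→7→2→3→6→1→0→5, push 11): res(0,5)=22
after path 2 (4→2→5, push 13): res(0,5)=22
after path 3 (4→7→5, push 11): res(0,5)=22
after path 4 (4→2→0→5, push 5): res(0,5)=17
after path 5 (4→2→7→5, push 11): res(0,5)=17
after path 6 (4→3→0→5, push 3): res(0,5)=14

Residual capacity of (0,5): 14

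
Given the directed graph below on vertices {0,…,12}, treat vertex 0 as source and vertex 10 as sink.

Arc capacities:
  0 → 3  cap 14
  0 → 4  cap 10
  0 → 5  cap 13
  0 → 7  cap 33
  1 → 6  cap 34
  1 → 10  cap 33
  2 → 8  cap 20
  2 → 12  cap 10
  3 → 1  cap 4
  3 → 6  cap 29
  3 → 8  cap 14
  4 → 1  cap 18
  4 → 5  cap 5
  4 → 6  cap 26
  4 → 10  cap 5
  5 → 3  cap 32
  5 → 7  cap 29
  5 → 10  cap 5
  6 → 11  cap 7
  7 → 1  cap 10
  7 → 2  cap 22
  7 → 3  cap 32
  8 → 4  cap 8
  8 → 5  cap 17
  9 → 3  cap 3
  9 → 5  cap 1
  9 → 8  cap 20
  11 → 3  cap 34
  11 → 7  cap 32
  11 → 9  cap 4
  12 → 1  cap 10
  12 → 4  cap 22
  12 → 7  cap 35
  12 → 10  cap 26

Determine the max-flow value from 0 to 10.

Maximum flow value: 47

augment #1: 0→4→10 bottleneck 5, total now 5
augment #2: 0→5→10 bottleneck 5, total now 10
augment #3: 0→3→1→10 bottleneck 4, total now 14
augment #4: 0→4→1→10 bottleneck 5, total now 19
augment #5: 0→7→1→10 bottleneck 10, total now 29
augment #6: 0→7→2→12→10 bottleneck 10, total now 39
augment #7: 0→3→8→4→1→10 bottleneck 8, total now 47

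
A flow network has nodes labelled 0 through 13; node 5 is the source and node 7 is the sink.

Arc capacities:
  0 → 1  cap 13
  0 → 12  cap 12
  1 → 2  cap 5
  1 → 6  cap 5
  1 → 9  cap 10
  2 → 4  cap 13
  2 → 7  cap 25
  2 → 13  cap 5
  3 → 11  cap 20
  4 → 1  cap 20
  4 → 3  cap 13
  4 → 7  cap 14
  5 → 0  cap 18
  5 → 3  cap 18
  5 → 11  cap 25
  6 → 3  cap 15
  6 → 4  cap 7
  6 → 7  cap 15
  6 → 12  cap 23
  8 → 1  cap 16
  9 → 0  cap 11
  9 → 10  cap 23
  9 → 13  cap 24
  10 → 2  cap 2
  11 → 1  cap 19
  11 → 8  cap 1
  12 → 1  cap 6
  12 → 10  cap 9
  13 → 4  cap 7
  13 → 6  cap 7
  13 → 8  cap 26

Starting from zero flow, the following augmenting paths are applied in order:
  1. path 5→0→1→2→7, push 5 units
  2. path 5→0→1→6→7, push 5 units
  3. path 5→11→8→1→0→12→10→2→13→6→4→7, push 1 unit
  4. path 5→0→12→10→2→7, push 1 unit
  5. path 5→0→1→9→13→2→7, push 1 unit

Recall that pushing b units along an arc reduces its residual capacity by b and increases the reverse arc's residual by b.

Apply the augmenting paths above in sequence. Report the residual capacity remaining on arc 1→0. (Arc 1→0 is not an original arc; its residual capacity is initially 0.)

after path 1 (5→0→1→2→7, push 5): res(1,0)=5
after path 2 (5→0→1→6→7, push 5): res(1,0)=10
after path 3 (5→11→8→1→0→12→10→2→13→6→4→7, push 1): res(1,0)=9
after path 4 (5→0→12→10→2→7, push 1): res(1,0)=9
after path 5 (5→0→1→9→13→2→7, push 1): res(1,0)=10

Residual capacity of (1,0): 10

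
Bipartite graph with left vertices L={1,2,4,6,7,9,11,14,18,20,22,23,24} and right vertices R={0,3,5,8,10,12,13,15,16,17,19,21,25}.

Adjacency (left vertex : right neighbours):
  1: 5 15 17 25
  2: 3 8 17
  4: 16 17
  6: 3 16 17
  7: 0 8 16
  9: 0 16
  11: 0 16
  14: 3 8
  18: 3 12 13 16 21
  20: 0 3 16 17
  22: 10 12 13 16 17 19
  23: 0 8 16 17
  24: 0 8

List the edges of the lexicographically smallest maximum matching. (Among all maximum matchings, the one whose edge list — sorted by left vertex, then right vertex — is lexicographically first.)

|M| = 8 (so the lex-smallest maximum matching has 8 edges)
process left vertices in ascending order; for each, take the smallest-labelled available neighbour that still permits 8 edges overall, or leave it unmatched if none does
lex-smallest matching: {1-5, 2-3, 4-16, 6-17, 7-0, 14-8, 18-12, 22-10}

Lex-smallest maximum matching: {(1,5), (2,3), (4,16), (6,17), (7,0), (14,8), (18,12), (22,10)}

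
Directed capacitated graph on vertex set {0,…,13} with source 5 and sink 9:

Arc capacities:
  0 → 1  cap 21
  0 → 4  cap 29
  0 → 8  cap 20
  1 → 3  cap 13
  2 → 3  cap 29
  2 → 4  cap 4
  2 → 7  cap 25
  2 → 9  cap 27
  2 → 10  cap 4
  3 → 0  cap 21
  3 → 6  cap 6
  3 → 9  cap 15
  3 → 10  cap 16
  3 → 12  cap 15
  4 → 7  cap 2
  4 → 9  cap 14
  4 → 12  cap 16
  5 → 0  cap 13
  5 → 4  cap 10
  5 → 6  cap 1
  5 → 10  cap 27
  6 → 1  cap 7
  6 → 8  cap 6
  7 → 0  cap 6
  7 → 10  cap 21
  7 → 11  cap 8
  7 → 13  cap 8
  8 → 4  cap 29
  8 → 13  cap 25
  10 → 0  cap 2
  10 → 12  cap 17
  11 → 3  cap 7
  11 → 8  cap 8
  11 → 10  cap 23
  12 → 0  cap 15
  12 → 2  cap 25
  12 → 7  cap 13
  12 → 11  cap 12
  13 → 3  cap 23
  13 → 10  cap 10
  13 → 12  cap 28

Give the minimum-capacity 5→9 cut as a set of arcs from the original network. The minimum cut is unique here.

Min-cut arcs: {(5,0), (5,4), (5,6), (10,0), (10,12)} (total capacity 43)

augment #1: 5→4→9 push 10
augment #2: 5→0→4→9 push 4
augment #3: 5→0→1→3→9 push 9
augment #4: 5→6→1→3→9 push 1
augment #5: 5→10→12→2→9 push 17
augment #6: 5→10→0→1→3→9 push 2
max flow = 43; residual-reachable set from 5 gives S-side
cut edges (S→T): {(5,0), (5,4), (5,6), (10,0), (10,12)} total cap 43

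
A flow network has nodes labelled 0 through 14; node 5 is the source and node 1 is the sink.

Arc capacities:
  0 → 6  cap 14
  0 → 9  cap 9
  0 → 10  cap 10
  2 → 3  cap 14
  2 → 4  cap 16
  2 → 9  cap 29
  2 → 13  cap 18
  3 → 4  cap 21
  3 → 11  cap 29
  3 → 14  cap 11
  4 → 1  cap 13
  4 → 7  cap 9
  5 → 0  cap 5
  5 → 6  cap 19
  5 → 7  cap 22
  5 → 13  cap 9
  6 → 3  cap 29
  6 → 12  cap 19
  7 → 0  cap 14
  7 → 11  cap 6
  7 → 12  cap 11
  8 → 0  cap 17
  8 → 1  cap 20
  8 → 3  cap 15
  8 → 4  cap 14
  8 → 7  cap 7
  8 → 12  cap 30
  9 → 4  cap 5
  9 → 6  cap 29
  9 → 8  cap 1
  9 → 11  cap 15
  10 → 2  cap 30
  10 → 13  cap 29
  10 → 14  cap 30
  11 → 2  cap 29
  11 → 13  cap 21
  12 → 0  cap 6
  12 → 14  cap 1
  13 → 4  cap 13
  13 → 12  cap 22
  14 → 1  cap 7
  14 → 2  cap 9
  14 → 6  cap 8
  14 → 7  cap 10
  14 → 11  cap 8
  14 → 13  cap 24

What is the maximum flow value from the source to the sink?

augment #1: 5→13→4→1 bottleneck 9, total now 9
augment #2: 5→0→9→4→1 bottleneck 4, total now 13
augment #3: 5→0→9→8→1 bottleneck 1, total now 14
augment #4: 5→6→3→14→1 bottleneck 7, total now 21

Maximum flow value: 21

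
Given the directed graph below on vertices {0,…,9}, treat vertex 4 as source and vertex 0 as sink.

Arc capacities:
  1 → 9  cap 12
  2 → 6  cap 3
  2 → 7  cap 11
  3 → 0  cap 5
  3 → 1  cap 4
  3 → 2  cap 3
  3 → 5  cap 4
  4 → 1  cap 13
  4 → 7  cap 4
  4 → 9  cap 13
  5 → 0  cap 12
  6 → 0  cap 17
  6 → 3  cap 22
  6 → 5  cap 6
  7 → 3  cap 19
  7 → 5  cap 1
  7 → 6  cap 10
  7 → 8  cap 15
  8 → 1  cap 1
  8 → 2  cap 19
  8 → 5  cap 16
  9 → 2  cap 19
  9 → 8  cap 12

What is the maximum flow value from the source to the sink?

Maximum flow value: 29

augment #1: 4→7→3→0 bottleneck 4, total now 4
augment #2: 4→9→2→6→0 bottleneck 3, total now 7
augment #3: 4→9→8→5→0 bottleneck 10, total now 17
augment #4: 4→1→9→8→5→0 bottleneck 2, total now 19
augment #5: 4→1→9→2→7→3→0 bottleneck 1, total now 20
augment #6: 4→1→9→2→7→6→0 bottleneck 9, total now 29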